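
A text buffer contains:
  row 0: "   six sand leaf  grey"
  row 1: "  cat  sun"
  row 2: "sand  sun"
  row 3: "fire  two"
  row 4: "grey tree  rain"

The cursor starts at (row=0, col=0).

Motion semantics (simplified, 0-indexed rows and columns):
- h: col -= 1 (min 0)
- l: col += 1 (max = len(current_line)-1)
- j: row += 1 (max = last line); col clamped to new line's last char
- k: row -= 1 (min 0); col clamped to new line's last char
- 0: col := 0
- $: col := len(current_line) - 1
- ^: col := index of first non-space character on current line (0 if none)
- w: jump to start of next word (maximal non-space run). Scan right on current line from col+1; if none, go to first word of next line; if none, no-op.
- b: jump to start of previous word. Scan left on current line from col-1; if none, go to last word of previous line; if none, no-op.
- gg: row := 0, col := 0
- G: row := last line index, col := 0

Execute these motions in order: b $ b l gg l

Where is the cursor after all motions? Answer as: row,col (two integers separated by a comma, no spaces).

Answer: 0,1

Derivation:
After 1 (b): row=0 col=0 char='_'
After 2 ($): row=0 col=21 char='y'
After 3 (b): row=0 col=18 char='g'
After 4 (l): row=0 col=19 char='r'
After 5 (gg): row=0 col=0 char='_'
After 6 (l): row=0 col=1 char='_'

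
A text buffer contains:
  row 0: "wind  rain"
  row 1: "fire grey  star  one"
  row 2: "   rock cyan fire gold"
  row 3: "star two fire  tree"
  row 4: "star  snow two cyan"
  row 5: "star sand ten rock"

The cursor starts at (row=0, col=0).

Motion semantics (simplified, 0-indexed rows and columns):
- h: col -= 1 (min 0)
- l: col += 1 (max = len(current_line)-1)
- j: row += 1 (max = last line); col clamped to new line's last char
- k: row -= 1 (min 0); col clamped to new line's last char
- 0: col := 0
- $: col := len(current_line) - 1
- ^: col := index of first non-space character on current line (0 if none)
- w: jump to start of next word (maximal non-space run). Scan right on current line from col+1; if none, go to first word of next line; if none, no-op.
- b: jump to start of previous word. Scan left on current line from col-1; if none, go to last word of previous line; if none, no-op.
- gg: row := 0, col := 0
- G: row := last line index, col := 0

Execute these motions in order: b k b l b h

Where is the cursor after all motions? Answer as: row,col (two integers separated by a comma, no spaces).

Answer: 0,0

Derivation:
After 1 (b): row=0 col=0 char='w'
After 2 (k): row=0 col=0 char='w'
After 3 (b): row=0 col=0 char='w'
After 4 (l): row=0 col=1 char='i'
After 5 (b): row=0 col=0 char='w'
After 6 (h): row=0 col=0 char='w'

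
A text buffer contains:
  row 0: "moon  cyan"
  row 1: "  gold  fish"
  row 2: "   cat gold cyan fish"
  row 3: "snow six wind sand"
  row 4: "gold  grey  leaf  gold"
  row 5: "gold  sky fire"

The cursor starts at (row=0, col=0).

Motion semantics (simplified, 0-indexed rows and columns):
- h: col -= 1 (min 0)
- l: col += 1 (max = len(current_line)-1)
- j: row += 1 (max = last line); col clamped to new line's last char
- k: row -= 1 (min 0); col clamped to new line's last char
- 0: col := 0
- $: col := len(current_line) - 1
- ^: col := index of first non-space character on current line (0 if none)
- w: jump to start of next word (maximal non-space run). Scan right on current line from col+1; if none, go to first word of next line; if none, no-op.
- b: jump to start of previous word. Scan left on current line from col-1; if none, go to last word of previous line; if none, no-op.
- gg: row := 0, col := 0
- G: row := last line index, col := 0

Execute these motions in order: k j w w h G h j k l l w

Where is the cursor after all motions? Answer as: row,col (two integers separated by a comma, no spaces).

Answer: 4,6

Derivation:
After 1 (k): row=0 col=0 char='m'
After 2 (j): row=1 col=0 char='_'
After 3 (w): row=1 col=2 char='g'
After 4 (w): row=1 col=8 char='f'
After 5 (h): row=1 col=7 char='_'
After 6 (G): row=5 col=0 char='g'
After 7 (h): row=5 col=0 char='g'
After 8 (j): row=5 col=0 char='g'
After 9 (k): row=4 col=0 char='g'
After 10 (l): row=4 col=1 char='o'
After 11 (l): row=4 col=2 char='l'
After 12 (w): row=4 col=6 char='g'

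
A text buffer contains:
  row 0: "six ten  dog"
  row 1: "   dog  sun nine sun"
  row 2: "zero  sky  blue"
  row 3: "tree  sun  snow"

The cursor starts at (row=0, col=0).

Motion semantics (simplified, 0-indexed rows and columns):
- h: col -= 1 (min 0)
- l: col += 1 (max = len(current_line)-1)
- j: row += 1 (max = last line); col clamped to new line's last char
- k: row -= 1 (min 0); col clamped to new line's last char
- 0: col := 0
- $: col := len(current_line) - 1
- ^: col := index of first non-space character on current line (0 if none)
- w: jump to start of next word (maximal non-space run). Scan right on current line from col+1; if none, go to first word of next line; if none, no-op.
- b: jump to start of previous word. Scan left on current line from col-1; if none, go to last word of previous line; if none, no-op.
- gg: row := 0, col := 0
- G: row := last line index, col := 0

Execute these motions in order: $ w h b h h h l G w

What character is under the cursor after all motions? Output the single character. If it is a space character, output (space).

After 1 ($): row=0 col=11 char='g'
After 2 (w): row=1 col=3 char='d'
After 3 (h): row=1 col=2 char='_'
After 4 (b): row=0 col=9 char='d'
After 5 (h): row=0 col=8 char='_'
After 6 (h): row=0 col=7 char='_'
After 7 (h): row=0 col=6 char='n'
After 8 (l): row=0 col=7 char='_'
After 9 (G): row=3 col=0 char='t'
After 10 (w): row=3 col=6 char='s'

Answer: s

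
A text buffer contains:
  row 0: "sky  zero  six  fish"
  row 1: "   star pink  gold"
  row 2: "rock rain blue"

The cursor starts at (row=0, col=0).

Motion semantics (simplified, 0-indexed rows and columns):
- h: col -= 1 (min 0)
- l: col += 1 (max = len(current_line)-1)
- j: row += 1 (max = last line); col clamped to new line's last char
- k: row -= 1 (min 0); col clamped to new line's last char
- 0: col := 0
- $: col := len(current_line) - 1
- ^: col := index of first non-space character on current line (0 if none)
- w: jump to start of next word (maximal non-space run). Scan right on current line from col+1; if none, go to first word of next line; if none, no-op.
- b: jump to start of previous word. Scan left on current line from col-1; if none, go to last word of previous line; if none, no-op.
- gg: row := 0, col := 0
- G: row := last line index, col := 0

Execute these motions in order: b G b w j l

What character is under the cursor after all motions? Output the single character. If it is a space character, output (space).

After 1 (b): row=0 col=0 char='s'
After 2 (G): row=2 col=0 char='r'
After 3 (b): row=1 col=14 char='g'
After 4 (w): row=2 col=0 char='r'
After 5 (j): row=2 col=0 char='r'
After 6 (l): row=2 col=1 char='o'

Answer: o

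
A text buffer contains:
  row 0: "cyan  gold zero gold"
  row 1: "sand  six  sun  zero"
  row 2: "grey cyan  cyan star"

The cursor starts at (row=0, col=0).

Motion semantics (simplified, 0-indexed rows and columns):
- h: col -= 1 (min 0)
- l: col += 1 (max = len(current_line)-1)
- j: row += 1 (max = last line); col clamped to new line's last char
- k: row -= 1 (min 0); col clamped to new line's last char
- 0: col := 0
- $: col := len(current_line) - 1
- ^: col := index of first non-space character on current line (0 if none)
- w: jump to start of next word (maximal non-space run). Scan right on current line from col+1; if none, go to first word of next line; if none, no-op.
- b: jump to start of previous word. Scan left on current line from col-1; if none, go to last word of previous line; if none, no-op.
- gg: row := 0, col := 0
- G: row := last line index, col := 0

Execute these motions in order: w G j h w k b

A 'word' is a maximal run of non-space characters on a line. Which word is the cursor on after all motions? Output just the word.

Answer: sand

Derivation:
After 1 (w): row=0 col=6 char='g'
After 2 (G): row=2 col=0 char='g'
After 3 (j): row=2 col=0 char='g'
After 4 (h): row=2 col=0 char='g'
After 5 (w): row=2 col=5 char='c'
After 6 (k): row=1 col=5 char='_'
After 7 (b): row=1 col=0 char='s'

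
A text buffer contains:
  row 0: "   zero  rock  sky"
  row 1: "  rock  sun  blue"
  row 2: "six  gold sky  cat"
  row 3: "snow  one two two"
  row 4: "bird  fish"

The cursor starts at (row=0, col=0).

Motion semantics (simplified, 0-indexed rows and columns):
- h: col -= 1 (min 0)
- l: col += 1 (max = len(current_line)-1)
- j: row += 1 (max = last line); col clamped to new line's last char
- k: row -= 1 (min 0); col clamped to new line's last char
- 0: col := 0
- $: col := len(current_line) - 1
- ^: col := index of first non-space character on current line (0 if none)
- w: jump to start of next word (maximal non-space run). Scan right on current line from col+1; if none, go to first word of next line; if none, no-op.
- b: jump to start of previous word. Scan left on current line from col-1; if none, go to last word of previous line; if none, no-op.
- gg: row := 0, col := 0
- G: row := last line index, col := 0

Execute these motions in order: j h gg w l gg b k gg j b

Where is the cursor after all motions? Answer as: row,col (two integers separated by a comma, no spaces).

After 1 (j): row=1 col=0 char='_'
After 2 (h): row=1 col=0 char='_'
After 3 (gg): row=0 col=0 char='_'
After 4 (w): row=0 col=3 char='z'
After 5 (l): row=0 col=4 char='e'
After 6 (gg): row=0 col=0 char='_'
After 7 (b): row=0 col=0 char='_'
After 8 (k): row=0 col=0 char='_'
After 9 (gg): row=0 col=0 char='_'
After 10 (j): row=1 col=0 char='_'
After 11 (b): row=0 col=15 char='s'

Answer: 0,15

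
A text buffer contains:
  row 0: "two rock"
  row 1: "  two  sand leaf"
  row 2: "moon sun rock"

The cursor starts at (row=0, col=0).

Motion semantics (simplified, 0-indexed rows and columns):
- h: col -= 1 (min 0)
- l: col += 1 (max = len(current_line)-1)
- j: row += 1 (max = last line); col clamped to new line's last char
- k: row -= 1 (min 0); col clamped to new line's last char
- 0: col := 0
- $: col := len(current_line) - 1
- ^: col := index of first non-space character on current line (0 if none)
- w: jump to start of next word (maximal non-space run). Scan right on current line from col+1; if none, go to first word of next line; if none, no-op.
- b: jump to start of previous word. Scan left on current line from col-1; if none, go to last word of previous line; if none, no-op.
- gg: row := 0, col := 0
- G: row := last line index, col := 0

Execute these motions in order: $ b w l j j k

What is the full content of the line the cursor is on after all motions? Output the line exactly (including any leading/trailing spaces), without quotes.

Answer:   two  sand leaf

Derivation:
After 1 ($): row=0 col=7 char='k'
After 2 (b): row=0 col=4 char='r'
After 3 (w): row=1 col=2 char='t'
After 4 (l): row=1 col=3 char='w'
After 5 (j): row=2 col=3 char='n'
After 6 (j): row=2 col=3 char='n'
After 7 (k): row=1 col=3 char='w'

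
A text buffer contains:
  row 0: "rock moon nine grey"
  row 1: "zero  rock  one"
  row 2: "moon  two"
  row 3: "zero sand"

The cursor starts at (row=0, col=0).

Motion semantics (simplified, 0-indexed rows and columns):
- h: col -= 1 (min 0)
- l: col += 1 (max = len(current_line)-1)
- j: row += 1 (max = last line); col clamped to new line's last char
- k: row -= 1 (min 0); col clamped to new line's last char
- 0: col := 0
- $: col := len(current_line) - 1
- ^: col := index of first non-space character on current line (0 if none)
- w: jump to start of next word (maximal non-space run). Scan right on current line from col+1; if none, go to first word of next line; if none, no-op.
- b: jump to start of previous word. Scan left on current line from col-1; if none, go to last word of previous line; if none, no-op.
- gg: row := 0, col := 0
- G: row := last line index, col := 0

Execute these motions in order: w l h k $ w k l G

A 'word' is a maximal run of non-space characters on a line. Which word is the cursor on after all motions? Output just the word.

After 1 (w): row=0 col=5 char='m'
After 2 (l): row=0 col=6 char='o'
After 3 (h): row=0 col=5 char='m'
After 4 (k): row=0 col=5 char='m'
After 5 ($): row=0 col=18 char='y'
After 6 (w): row=1 col=0 char='z'
After 7 (k): row=0 col=0 char='r'
After 8 (l): row=0 col=1 char='o'
After 9 (G): row=3 col=0 char='z'

Answer: zero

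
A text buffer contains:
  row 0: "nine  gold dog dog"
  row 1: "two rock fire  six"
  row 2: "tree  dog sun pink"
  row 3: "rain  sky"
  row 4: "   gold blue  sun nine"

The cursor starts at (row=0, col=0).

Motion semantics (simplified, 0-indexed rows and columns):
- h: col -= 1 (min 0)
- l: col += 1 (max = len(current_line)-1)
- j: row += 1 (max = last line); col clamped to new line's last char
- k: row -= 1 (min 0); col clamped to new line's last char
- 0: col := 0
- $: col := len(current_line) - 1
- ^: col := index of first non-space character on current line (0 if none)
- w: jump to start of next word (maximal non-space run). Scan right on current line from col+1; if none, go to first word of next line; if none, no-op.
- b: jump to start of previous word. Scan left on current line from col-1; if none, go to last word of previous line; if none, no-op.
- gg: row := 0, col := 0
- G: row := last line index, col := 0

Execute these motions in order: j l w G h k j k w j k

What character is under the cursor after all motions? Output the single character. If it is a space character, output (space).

After 1 (j): row=1 col=0 char='t'
After 2 (l): row=1 col=1 char='w'
After 3 (w): row=1 col=4 char='r'
After 4 (G): row=4 col=0 char='_'
After 5 (h): row=4 col=0 char='_'
After 6 (k): row=3 col=0 char='r'
After 7 (j): row=4 col=0 char='_'
After 8 (k): row=3 col=0 char='r'
After 9 (w): row=3 col=6 char='s'
After 10 (j): row=4 col=6 char='d'
After 11 (k): row=3 col=6 char='s'

Answer: s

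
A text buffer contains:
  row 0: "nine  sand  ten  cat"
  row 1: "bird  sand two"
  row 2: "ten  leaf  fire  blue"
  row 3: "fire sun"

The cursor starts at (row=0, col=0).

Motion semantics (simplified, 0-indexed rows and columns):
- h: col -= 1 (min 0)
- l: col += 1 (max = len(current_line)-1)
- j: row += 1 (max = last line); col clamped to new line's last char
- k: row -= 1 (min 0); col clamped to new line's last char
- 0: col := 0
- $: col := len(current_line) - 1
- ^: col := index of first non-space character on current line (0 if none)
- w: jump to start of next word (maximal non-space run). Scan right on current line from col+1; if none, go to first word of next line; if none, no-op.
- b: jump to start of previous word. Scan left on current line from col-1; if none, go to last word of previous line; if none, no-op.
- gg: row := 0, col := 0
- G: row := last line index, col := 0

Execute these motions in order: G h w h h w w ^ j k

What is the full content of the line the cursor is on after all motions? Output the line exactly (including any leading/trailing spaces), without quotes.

Answer: ten  leaf  fire  blue

Derivation:
After 1 (G): row=3 col=0 char='f'
After 2 (h): row=3 col=0 char='f'
After 3 (w): row=3 col=5 char='s'
After 4 (h): row=3 col=4 char='_'
After 5 (h): row=3 col=3 char='e'
After 6 (w): row=3 col=5 char='s'
After 7 (w): row=3 col=5 char='s'
After 8 (^): row=3 col=0 char='f'
After 9 (j): row=3 col=0 char='f'
After 10 (k): row=2 col=0 char='t'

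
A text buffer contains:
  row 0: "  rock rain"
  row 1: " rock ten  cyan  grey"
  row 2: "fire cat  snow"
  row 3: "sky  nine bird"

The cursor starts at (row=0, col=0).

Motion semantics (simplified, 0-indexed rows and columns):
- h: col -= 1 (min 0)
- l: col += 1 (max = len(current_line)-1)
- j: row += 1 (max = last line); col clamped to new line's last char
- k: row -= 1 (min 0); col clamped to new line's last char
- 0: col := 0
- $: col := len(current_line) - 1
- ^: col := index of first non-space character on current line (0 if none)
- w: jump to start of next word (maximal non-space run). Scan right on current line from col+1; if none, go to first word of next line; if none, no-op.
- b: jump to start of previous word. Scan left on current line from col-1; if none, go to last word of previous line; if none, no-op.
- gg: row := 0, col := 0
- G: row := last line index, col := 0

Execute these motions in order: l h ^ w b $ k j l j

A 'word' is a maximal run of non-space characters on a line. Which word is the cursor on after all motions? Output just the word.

Answer: snow

Derivation:
After 1 (l): row=0 col=1 char='_'
After 2 (h): row=0 col=0 char='_'
After 3 (^): row=0 col=2 char='r'
After 4 (w): row=0 col=7 char='r'
After 5 (b): row=0 col=2 char='r'
After 6 ($): row=0 col=10 char='n'
After 7 (k): row=0 col=10 char='n'
After 8 (j): row=1 col=10 char='_'
After 9 (l): row=1 col=11 char='c'
After 10 (j): row=2 col=11 char='n'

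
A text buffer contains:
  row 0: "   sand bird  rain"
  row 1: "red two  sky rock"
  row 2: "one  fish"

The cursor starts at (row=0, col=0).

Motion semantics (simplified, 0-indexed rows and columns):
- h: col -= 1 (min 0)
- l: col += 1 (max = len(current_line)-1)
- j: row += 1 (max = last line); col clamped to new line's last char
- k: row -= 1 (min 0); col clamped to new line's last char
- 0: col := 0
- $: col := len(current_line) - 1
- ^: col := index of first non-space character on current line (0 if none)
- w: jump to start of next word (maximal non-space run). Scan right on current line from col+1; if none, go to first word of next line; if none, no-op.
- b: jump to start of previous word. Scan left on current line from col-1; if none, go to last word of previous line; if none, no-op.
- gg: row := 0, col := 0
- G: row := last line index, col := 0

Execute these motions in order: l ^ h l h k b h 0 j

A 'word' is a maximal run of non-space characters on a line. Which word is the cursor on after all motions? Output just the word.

Answer: red

Derivation:
After 1 (l): row=0 col=1 char='_'
After 2 (^): row=0 col=3 char='s'
After 3 (h): row=0 col=2 char='_'
After 4 (l): row=0 col=3 char='s'
After 5 (h): row=0 col=2 char='_'
After 6 (k): row=0 col=2 char='_'
After 7 (b): row=0 col=2 char='_'
After 8 (h): row=0 col=1 char='_'
After 9 (0): row=0 col=0 char='_'
After 10 (j): row=1 col=0 char='r'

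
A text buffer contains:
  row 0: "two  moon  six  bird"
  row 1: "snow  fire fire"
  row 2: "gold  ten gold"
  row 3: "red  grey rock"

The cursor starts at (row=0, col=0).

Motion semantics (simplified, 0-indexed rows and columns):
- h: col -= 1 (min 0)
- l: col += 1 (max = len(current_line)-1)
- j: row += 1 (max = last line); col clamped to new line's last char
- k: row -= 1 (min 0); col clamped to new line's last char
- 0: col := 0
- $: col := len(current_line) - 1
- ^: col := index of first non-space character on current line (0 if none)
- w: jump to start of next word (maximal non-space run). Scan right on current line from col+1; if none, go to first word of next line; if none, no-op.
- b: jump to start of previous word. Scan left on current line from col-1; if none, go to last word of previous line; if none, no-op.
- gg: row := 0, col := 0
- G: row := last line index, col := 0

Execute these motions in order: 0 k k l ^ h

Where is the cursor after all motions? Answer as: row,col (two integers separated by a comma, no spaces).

After 1 (0): row=0 col=0 char='t'
After 2 (k): row=0 col=0 char='t'
After 3 (k): row=0 col=0 char='t'
After 4 (l): row=0 col=1 char='w'
After 5 (^): row=0 col=0 char='t'
After 6 (h): row=0 col=0 char='t'

Answer: 0,0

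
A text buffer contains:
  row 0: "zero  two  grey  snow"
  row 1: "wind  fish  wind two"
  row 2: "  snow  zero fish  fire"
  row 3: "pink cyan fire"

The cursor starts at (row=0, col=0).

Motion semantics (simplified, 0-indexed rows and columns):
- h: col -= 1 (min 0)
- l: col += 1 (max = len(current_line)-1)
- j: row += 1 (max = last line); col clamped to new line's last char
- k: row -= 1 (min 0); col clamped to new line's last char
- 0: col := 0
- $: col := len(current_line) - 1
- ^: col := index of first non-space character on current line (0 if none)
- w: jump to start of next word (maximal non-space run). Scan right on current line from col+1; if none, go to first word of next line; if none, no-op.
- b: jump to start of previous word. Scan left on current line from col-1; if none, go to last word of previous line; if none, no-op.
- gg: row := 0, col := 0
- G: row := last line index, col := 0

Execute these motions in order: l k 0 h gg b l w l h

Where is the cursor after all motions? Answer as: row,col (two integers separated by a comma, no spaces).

Answer: 0,6

Derivation:
After 1 (l): row=0 col=1 char='e'
After 2 (k): row=0 col=1 char='e'
After 3 (0): row=0 col=0 char='z'
After 4 (h): row=0 col=0 char='z'
After 5 (gg): row=0 col=0 char='z'
After 6 (b): row=0 col=0 char='z'
After 7 (l): row=0 col=1 char='e'
After 8 (w): row=0 col=6 char='t'
After 9 (l): row=0 col=7 char='w'
After 10 (h): row=0 col=6 char='t'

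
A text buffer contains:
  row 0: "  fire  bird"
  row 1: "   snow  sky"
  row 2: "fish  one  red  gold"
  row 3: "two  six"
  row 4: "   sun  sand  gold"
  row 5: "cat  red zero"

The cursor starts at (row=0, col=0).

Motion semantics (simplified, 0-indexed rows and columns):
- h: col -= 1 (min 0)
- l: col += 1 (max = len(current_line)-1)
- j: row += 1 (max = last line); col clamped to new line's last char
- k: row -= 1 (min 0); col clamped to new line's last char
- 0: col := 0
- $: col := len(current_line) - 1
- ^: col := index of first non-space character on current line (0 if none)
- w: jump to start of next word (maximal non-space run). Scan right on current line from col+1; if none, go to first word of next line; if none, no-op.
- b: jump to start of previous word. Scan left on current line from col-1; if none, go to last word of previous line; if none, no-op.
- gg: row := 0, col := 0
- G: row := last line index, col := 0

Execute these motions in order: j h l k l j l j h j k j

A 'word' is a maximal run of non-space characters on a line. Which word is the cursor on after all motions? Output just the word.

After 1 (j): row=1 col=0 char='_'
After 2 (h): row=1 col=0 char='_'
After 3 (l): row=1 col=1 char='_'
After 4 (k): row=0 col=1 char='_'
After 5 (l): row=0 col=2 char='f'
After 6 (j): row=1 col=2 char='_'
After 7 (l): row=1 col=3 char='s'
After 8 (j): row=2 col=3 char='h'
After 9 (h): row=2 col=2 char='s'
After 10 (j): row=3 col=2 char='o'
After 11 (k): row=2 col=2 char='s'
After 12 (j): row=3 col=2 char='o'

Answer: two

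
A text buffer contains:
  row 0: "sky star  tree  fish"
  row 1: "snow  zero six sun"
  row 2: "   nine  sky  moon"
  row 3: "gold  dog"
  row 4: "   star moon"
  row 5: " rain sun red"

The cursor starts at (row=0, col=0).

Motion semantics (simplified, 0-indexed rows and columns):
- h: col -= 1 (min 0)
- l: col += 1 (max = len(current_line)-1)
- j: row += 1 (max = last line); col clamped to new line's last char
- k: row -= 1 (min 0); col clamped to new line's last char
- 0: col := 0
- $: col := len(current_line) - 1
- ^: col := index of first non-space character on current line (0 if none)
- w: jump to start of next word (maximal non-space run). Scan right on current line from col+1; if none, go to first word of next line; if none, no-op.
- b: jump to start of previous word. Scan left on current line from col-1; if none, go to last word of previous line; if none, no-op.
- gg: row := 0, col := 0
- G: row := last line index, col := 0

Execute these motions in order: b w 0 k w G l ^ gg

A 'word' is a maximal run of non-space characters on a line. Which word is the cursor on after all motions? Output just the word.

Answer: sky

Derivation:
After 1 (b): row=0 col=0 char='s'
After 2 (w): row=0 col=4 char='s'
After 3 (0): row=0 col=0 char='s'
After 4 (k): row=0 col=0 char='s'
After 5 (w): row=0 col=4 char='s'
After 6 (G): row=5 col=0 char='_'
After 7 (l): row=5 col=1 char='r'
After 8 (^): row=5 col=1 char='r'
After 9 (gg): row=0 col=0 char='s'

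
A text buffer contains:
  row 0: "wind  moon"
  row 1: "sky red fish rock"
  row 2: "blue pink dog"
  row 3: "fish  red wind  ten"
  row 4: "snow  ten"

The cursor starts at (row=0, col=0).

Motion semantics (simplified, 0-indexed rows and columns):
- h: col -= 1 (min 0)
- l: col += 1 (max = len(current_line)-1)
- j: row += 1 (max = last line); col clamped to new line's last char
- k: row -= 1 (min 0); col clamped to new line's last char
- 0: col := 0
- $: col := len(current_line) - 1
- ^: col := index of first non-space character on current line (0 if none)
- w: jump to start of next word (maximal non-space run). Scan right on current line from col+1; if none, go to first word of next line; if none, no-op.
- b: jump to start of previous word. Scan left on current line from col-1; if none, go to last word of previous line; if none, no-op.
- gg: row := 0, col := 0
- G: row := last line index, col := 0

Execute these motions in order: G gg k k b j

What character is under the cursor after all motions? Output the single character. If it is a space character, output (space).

Answer: s

Derivation:
After 1 (G): row=4 col=0 char='s'
After 2 (gg): row=0 col=0 char='w'
After 3 (k): row=0 col=0 char='w'
After 4 (k): row=0 col=0 char='w'
After 5 (b): row=0 col=0 char='w'
After 6 (j): row=1 col=0 char='s'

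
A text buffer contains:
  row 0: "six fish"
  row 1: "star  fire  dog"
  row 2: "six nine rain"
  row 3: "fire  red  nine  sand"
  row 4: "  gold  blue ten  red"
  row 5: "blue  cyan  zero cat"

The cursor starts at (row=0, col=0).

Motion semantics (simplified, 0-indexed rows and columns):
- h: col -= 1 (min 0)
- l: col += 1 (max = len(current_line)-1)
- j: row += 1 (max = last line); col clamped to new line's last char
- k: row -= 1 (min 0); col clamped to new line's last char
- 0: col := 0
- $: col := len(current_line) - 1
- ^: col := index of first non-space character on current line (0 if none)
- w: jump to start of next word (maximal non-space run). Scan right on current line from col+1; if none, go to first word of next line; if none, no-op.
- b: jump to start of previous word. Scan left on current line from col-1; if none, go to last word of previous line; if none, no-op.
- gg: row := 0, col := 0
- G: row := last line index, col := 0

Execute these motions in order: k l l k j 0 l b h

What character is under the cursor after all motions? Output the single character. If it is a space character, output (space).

After 1 (k): row=0 col=0 char='s'
After 2 (l): row=0 col=1 char='i'
After 3 (l): row=0 col=2 char='x'
After 4 (k): row=0 col=2 char='x'
After 5 (j): row=1 col=2 char='a'
After 6 (0): row=1 col=0 char='s'
After 7 (l): row=1 col=1 char='t'
After 8 (b): row=1 col=0 char='s'
After 9 (h): row=1 col=0 char='s'

Answer: s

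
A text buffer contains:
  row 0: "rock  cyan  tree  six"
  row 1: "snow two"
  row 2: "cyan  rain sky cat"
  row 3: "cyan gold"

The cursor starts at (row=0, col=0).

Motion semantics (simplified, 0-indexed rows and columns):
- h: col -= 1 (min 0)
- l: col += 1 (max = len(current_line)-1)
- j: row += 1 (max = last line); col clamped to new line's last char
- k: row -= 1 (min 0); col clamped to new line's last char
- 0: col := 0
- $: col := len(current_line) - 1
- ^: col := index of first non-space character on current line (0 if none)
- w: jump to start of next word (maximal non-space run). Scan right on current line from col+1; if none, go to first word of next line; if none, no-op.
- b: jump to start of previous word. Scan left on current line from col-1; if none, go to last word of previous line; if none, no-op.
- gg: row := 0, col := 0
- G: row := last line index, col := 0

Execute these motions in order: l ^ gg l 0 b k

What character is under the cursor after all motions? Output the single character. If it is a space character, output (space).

After 1 (l): row=0 col=1 char='o'
After 2 (^): row=0 col=0 char='r'
After 3 (gg): row=0 col=0 char='r'
After 4 (l): row=0 col=1 char='o'
After 5 (0): row=0 col=0 char='r'
After 6 (b): row=0 col=0 char='r'
After 7 (k): row=0 col=0 char='r'

Answer: r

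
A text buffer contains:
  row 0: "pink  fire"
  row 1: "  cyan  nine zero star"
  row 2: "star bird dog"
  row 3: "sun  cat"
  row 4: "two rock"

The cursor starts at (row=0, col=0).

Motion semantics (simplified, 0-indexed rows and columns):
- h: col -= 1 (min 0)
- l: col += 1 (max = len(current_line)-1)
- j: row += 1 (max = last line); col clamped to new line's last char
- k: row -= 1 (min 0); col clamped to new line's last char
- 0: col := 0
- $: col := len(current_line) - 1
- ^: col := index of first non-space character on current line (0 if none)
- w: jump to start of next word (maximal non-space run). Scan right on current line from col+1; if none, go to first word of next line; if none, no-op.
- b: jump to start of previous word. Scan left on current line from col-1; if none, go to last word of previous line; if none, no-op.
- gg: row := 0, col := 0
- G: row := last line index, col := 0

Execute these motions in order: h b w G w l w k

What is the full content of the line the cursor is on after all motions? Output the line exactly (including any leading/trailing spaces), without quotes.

Answer: sun  cat

Derivation:
After 1 (h): row=0 col=0 char='p'
After 2 (b): row=0 col=0 char='p'
After 3 (w): row=0 col=6 char='f'
After 4 (G): row=4 col=0 char='t'
After 5 (w): row=4 col=4 char='r'
After 6 (l): row=4 col=5 char='o'
After 7 (w): row=4 col=5 char='o'
After 8 (k): row=3 col=5 char='c'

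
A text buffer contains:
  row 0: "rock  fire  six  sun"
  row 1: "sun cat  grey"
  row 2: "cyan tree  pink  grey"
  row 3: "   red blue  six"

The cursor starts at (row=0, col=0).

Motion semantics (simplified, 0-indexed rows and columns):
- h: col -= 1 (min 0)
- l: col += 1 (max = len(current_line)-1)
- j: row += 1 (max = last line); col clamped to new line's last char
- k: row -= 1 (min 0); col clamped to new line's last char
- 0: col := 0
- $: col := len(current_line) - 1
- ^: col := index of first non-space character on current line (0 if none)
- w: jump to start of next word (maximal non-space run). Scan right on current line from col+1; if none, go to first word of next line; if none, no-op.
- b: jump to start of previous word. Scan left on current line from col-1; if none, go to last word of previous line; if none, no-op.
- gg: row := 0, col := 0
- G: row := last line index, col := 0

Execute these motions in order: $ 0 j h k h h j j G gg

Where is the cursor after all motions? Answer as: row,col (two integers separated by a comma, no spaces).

Answer: 0,0

Derivation:
After 1 ($): row=0 col=19 char='n'
After 2 (0): row=0 col=0 char='r'
After 3 (j): row=1 col=0 char='s'
After 4 (h): row=1 col=0 char='s'
After 5 (k): row=0 col=0 char='r'
After 6 (h): row=0 col=0 char='r'
After 7 (h): row=0 col=0 char='r'
After 8 (j): row=1 col=0 char='s'
After 9 (j): row=2 col=0 char='c'
After 10 (G): row=3 col=0 char='_'
After 11 (gg): row=0 col=0 char='r'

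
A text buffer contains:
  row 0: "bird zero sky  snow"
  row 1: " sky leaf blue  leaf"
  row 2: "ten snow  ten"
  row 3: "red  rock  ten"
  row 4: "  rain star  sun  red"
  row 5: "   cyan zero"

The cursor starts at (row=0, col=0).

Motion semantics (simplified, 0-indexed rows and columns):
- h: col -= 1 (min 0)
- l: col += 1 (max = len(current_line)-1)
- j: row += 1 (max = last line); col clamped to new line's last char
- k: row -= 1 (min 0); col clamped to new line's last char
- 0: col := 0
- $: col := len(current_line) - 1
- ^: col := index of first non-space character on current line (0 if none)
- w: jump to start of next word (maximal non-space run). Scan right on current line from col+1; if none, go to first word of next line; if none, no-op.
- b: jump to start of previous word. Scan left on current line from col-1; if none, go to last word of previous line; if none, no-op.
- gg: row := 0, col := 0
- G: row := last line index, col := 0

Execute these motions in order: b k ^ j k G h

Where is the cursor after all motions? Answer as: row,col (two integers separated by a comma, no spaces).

After 1 (b): row=0 col=0 char='b'
After 2 (k): row=0 col=0 char='b'
After 3 (^): row=0 col=0 char='b'
After 4 (j): row=1 col=0 char='_'
After 5 (k): row=0 col=0 char='b'
After 6 (G): row=5 col=0 char='_'
After 7 (h): row=5 col=0 char='_'

Answer: 5,0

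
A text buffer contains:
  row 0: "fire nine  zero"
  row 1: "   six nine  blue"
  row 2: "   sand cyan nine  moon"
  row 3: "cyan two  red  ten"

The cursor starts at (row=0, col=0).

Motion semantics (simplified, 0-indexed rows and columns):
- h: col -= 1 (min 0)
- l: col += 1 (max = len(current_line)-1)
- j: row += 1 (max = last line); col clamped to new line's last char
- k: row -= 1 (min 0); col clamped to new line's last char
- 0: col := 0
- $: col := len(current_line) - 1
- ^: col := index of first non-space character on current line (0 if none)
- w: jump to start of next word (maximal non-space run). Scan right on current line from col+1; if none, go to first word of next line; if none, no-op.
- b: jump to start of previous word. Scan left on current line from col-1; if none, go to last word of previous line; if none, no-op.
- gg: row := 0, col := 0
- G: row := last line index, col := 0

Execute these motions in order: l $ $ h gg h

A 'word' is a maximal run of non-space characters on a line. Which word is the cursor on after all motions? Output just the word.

Answer: fire

Derivation:
After 1 (l): row=0 col=1 char='i'
After 2 ($): row=0 col=14 char='o'
After 3 ($): row=0 col=14 char='o'
After 4 (h): row=0 col=13 char='r'
After 5 (gg): row=0 col=0 char='f'
After 6 (h): row=0 col=0 char='f'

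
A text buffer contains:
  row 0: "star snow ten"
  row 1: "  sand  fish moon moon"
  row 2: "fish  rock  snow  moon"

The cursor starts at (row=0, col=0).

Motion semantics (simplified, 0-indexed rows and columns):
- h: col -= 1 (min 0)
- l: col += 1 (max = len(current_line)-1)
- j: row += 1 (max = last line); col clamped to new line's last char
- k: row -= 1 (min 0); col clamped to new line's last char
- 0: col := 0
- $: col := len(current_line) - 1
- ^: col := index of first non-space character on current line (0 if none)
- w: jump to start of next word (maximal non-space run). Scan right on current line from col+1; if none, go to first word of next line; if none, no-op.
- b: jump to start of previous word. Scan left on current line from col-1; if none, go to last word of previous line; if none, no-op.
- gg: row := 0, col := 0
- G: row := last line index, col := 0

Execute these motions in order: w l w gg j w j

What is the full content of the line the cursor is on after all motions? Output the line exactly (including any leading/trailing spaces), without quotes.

Answer: fish  rock  snow  moon

Derivation:
After 1 (w): row=0 col=5 char='s'
After 2 (l): row=0 col=6 char='n'
After 3 (w): row=0 col=10 char='t'
After 4 (gg): row=0 col=0 char='s'
After 5 (j): row=1 col=0 char='_'
After 6 (w): row=1 col=2 char='s'
After 7 (j): row=2 col=2 char='s'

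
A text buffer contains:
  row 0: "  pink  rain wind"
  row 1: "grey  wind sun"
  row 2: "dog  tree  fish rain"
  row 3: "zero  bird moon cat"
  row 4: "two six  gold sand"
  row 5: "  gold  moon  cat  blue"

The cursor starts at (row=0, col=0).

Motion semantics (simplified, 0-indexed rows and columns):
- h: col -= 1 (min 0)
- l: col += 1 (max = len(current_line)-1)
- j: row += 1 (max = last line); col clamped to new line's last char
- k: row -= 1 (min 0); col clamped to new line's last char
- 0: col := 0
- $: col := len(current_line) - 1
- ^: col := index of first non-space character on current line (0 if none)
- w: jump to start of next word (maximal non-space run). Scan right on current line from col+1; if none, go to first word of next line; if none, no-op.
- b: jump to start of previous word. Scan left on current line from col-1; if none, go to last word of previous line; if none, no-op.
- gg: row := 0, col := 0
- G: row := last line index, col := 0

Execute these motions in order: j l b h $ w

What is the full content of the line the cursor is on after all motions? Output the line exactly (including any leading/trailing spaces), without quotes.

After 1 (j): row=1 col=0 char='g'
After 2 (l): row=1 col=1 char='r'
After 3 (b): row=1 col=0 char='g'
After 4 (h): row=1 col=0 char='g'
After 5 ($): row=1 col=13 char='n'
After 6 (w): row=2 col=0 char='d'

Answer: dog  tree  fish rain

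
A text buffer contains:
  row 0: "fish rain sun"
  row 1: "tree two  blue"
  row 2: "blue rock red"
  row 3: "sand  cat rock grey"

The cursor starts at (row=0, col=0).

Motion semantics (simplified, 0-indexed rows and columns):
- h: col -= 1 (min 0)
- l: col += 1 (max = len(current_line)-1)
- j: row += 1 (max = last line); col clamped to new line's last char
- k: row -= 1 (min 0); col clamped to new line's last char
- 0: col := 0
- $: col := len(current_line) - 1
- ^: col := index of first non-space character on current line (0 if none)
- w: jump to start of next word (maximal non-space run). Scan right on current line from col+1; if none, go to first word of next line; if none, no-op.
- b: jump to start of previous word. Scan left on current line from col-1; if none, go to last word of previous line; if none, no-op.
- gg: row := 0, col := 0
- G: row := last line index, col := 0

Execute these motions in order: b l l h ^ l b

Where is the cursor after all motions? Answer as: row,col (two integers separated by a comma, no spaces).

Answer: 0,0

Derivation:
After 1 (b): row=0 col=0 char='f'
After 2 (l): row=0 col=1 char='i'
After 3 (l): row=0 col=2 char='s'
After 4 (h): row=0 col=1 char='i'
After 5 (^): row=0 col=0 char='f'
After 6 (l): row=0 col=1 char='i'
After 7 (b): row=0 col=0 char='f'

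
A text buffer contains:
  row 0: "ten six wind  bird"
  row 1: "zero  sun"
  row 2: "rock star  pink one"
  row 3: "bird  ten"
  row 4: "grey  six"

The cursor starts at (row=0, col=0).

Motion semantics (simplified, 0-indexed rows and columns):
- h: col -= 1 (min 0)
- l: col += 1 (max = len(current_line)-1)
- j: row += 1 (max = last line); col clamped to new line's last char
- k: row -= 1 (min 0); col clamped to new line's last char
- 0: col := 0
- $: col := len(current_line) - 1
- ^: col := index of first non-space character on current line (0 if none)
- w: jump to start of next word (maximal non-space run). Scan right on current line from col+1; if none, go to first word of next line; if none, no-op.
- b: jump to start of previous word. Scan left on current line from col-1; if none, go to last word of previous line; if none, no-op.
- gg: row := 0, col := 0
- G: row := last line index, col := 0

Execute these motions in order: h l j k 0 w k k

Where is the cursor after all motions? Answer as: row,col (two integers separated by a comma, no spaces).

Answer: 0,4

Derivation:
After 1 (h): row=0 col=0 char='t'
After 2 (l): row=0 col=1 char='e'
After 3 (j): row=1 col=1 char='e'
After 4 (k): row=0 col=1 char='e'
After 5 (0): row=0 col=0 char='t'
After 6 (w): row=0 col=4 char='s'
After 7 (k): row=0 col=4 char='s'
After 8 (k): row=0 col=4 char='s'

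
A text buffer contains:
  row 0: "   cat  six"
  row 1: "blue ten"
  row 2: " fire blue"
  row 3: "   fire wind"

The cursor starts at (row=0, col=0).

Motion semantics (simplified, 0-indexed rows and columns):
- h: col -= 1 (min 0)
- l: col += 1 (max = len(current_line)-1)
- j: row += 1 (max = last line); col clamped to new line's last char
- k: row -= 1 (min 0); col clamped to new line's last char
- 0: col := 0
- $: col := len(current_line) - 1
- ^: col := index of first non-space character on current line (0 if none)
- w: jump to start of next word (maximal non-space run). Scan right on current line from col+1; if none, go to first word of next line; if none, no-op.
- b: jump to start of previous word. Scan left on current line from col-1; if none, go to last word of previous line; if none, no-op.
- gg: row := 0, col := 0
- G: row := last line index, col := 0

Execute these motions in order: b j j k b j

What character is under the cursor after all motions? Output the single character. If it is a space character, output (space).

Answer: n

Derivation:
After 1 (b): row=0 col=0 char='_'
After 2 (j): row=1 col=0 char='b'
After 3 (j): row=2 col=0 char='_'
After 4 (k): row=1 col=0 char='b'
After 5 (b): row=0 col=8 char='s'
After 6 (j): row=1 col=7 char='n'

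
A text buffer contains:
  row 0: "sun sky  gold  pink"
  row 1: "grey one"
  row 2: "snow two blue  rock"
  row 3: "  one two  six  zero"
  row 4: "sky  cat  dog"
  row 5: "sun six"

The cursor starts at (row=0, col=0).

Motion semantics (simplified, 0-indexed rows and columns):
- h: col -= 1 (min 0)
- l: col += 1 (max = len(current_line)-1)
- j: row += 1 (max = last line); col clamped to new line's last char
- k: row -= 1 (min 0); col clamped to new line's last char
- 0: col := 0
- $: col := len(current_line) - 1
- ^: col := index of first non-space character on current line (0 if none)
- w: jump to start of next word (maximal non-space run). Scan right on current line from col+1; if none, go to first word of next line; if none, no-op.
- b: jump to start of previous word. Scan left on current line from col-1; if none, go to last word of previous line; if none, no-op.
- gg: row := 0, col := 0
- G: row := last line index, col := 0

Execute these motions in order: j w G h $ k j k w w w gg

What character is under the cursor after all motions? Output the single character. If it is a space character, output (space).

Answer: s

Derivation:
After 1 (j): row=1 col=0 char='g'
After 2 (w): row=1 col=5 char='o'
After 3 (G): row=5 col=0 char='s'
After 4 (h): row=5 col=0 char='s'
After 5 ($): row=5 col=6 char='x'
After 6 (k): row=4 col=6 char='a'
After 7 (j): row=5 col=6 char='x'
After 8 (k): row=4 col=6 char='a'
After 9 (w): row=4 col=10 char='d'
After 10 (w): row=5 col=0 char='s'
After 11 (w): row=5 col=4 char='s'
After 12 (gg): row=0 col=0 char='s'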